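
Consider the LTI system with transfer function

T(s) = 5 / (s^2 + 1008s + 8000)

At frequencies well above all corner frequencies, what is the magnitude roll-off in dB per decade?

Each pole contributes −20 dB/decade at high frequency; each zero contributes +20 dB/decade.
Net: 0 zero(s) − 2 pole(s) → -40 dB/decade.

-40 dB/decade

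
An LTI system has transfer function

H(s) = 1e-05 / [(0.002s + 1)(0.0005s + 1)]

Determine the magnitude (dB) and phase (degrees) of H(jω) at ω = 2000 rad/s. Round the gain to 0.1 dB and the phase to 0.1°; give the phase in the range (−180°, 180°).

At ω = 2000 rad/s:
pole (1 + j2000·0.002) = 1 + j4 → |·| ≈ 4.1231, ∠ ≈ 75.96°
pole (1 + j2000·0.0005) = 1 + j1 → |·| ≈ 1.4142, ∠ ≈ 45.00°
|H| = 1e-05 · 1 / (4.1231 · 1.4142) ≈ 1.715e-06
Gain = 20 log₁₀(1.715e-06) ≈ -115.31 dB
∠H = (0°) − (75.96° + 45.00°) = -120.96°

-115.3 dB, -121.0°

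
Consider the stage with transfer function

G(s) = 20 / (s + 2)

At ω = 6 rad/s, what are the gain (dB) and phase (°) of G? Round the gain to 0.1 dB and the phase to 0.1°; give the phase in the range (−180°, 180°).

Substitute s = j6:
Numerator: 20 = 20 + j0
Denominator: (j6) + 2 = 2 + j6
|N| = √(20² + 0²) ≈ 20, ∠N ≈ 0.00°
|D| = √(2² + 6²) ≈ 6.3246, ∠D ≈ 71.57°
|G| = 20 / 6.3246 ≈ 3.1623
Gain = 20 log₁₀(3.1623) ≈ 10.00 dB
∠G = 0.00° − 71.57° = -71.57°

10.0 dB, -71.6°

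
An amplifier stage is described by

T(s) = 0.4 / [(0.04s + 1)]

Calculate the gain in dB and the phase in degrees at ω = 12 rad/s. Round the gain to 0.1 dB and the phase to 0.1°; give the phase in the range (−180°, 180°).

At ω = 12 rad/s:
pole (1 + j12·0.04) = 1 + j0.48 → |·| ≈ 1.1092, ∠ ≈ 25.64°
|T| = 0.4 · 1 / (1.1092) ≈ 0.36062
Gain = 20 log₁₀(0.36062) ≈ -8.86 dB
∠T = (0°) − (25.64°) = -25.64°

-8.9 dB, -25.6°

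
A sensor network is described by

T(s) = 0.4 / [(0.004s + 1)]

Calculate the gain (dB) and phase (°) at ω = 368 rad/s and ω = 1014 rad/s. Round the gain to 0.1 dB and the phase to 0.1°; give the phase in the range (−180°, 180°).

ω = 368: -13.0 dB, -55.8°; ω = 1014: -20.4 dB, -76.2°

At ω = 368 rad/s:
pole (1 + j368·0.004) = 1 + j1.472 → |·| ≈ 1.7795, ∠ ≈ 55.81°
|T| = 0.4 · 1 / (1.7795) ≈ 0.22478
Gain = 20 log₁₀(0.22478) ≈ -12.96 dB
∠T = (0°) − (55.81°) = -55.81°

At ω = 1014 rad/s:
pole (1 + j1014·0.004) = 1 + j4.056 → |·| ≈ 4.1775, ∠ ≈ 76.15°
|T| = 0.4 · 1 / (4.1775) ≈ 0.095751
Gain = 20 log₁₀(0.095751) ≈ -20.38 dB
∠T = (0°) − (76.15°) = -76.15°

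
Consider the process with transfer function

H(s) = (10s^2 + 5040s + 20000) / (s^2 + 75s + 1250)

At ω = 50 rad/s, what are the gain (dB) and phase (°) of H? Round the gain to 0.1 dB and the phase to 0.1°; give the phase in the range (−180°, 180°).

Substitute s = j50:
Numerator: 10(j50)^2 + 5040(j50) + 20000 = -5000 + j252000
Denominator: (j50)^2 + 75(j50) + 1250 = -1250 + j3750
|N| = √(5000² + 252000²) ≈ 2.5205e+05, ∠N ≈ 91.14°
|D| = √(1250² + 3750²) ≈ 3952.8, ∠D ≈ 108.43°
|H| = 2.5205e+05 / 3952.8 ≈ 63.765
Gain = 20 log₁₀(63.765) ≈ 36.09 dB
∠H = 91.14° − 108.43° = -17.29°

36.1 dB, -17.3°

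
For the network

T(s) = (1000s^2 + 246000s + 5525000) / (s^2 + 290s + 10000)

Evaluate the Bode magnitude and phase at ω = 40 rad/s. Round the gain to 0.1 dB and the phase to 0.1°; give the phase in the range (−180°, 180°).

57.4 dB, 14.2°

Substitute s = j40:
Numerator: 1000(j40)^2 + 246000(j40) + 5525000 = 3925000 + j9840000
Denominator: (j40)^2 + 290(j40) + 10000 = 8400 + j11600
|N| = √(3925000² + 9840000²) ≈ 1.0594e+07, ∠N ≈ 68.25°
|D| = √(8400² + 11600²) ≈ 14322, ∠D ≈ 54.09°
|T| = 1.0594e+07 / 14322 ≈ 739.7
Gain = 20 log₁₀(739.7) ≈ 57.38 dB
∠T = 68.25° − 54.09° = 14.16°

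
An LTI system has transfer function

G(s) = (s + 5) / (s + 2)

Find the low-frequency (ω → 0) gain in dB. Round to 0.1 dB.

G(0) = 1·5 / (2) = 2.5
20 log₁₀(2.5) ≈ 7.96 dB

8.0 dB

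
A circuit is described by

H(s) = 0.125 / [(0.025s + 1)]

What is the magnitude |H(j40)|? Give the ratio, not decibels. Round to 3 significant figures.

0.0884

At ω = 40 rad/s:
pole (1 + j40·0.025) = 1 + j1 → |·| ≈ 1.4142, ∠ ≈ 45.00°
|H| = 0.125 · 1 / (1.4142) ≈ 0.088389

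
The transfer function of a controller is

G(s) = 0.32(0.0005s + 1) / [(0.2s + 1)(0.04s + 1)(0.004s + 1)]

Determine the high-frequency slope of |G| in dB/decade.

Each pole contributes −20 dB/decade at high frequency; each zero contributes +20 dB/decade.
Net: 1 zero(s) − 3 pole(s) → -40 dB/decade.

-40 dB/decade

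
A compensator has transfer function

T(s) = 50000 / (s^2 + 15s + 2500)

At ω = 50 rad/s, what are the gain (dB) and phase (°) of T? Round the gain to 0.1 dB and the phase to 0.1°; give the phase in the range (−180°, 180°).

At s = jω = j50:
quadratic: (j50)² + 15·j50 + 2500 = 0 + j750 → |·| ≈ 750, ∠ ≈ 90.00°
|T| = 50000 / 750 ≈ 66.667
Gain = 20 log₁₀(66.667) ≈ 36.48 dB
∠T = 0.00° − 90.00° = -90.00°

36.5 dB, -90.0°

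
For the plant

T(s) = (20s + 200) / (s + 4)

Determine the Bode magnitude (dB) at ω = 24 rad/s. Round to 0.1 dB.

26.6 dB

Substitute s = j24:
Numerator: 20(j24) + 200 = 200 + j480
Denominator: (j24) + 4 = 4 + j24
|N| = √(200² + 480²) ≈ 520, ∠N ≈ 67.38°
|D| = √(4² + 24²) ≈ 24.331, ∠D ≈ 80.54°
|T| = 520 / 24.331 ≈ 21.372
Gain = 20 log₁₀(21.372) ≈ 26.60 dB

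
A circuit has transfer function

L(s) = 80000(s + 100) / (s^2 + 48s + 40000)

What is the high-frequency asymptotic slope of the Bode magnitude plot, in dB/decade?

-20 dB/decade

Each pole contributes −20 dB/decade at high frequency; each zero contributes +20 dB/decade.
Net: 1 zero(s) − 2 pole(s) → -20 dB/decade.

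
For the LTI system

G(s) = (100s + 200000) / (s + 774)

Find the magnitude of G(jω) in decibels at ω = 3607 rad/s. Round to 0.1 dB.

41.0 dB

Substitute s = j3607:
Numerator: 100(j3607) + 200000 = 200000 + j360700
Denominator: (j3607) + 774 = 774 + j3607
|N| = √(200000² + 360700²) ≈ 4.1244e+05, ∠N ≈ 60.99°
|D| = √(774² + 3607²) ≈ 3689.1, ∠D ≈ 77.89°
|G| = 4.1244e+05 / 3689.1 ≈ 111.8
Gain = 20 log₁₀(111.8) ≈ 40.97 dB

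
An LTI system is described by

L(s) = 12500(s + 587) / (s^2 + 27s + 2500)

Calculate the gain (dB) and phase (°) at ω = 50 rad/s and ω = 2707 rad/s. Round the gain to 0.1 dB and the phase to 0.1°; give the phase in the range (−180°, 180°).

At s = jω = j50:
zero (s+587): 587 + j50 → |·| = √(587²+50²) = √347069 ≈ 589.13, ∠ = arctan(50/587) ≈ 4.87°
quadratic: (j50)² + 27·j50 + 2500 = 0 + j1350 → |·| ≈ 1350, ∠ ≈ 90.00°
|L| = 12500 · 589.13 / 1350 ≈ 5454.9
Gain = 20 log₁₀(5454.9) ≈ 74.74 dB
∠L = 4.87° − 90.00° = -85.13°

At s = jω = j2707:
zero (s+587): 587 + j2707 → |·| = √(587²+2707²) = √7672418 ≈ 2769.9, ∠ = arctan(2707/587) ≈ 77.77°
quadratic: (j2707)² + 27·j2707 + 2500 = -7325349 + j73089 → |·| ≈ 7.3257e+06, ∠ ≈ 179.43°
|L| = 12500 · 2769.9 / 7.3257e+06 ≈ 4.7263
Gain = 20 log₁₀(4.7263) ≈ 13.49 dB
∠L = 77.77° − 179.43° = -101.66°

ω = 50: 74.7 dB, -85.1°; ω = 2707: 13.5 dB, -101.7°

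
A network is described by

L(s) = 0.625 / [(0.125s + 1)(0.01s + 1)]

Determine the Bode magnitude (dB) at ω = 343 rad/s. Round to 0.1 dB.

At ω = 343 rad/s:
pole (1 + j343·0.125) = 1 + j42.875 → |·| ≈ 42.887, ∠ ≈ 88.66°
pole (1 + j343·0.01) = 1 + j3.43 → |·| ≈ 3.5728, ∠ ≈ 73.75°
|L| = 0.625 · 1 / (42.887 · 3.5728) ≈ 0.0040789
Gain = 20 log₁₀(0.0040789) ≈ -47.79 dB

-47.8 dB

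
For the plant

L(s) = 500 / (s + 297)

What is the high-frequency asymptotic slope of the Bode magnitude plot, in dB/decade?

Each pole contributes −20 dB/decade at high frequency; each zero contributes +20 dB/decade.
Net: 0 zero(s) − 1 pole(s) → -20 dB/decade.

-20 dB/decade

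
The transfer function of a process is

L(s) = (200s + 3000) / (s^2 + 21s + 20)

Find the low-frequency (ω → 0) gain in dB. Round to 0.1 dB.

43.5 dB

L(0) = 3000 / 20 = 150
20 log₁₀(150) ≈ 43.52 dB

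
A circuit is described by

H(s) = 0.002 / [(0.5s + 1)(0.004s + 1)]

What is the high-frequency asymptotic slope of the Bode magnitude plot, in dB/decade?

-40 dB/decade

Each pole contributes −20 dB/decade at high frequency; each zero contributes +20 dB/decade.
Net: 0 zero(s) − 2 pole(s) → -40 dB/decade.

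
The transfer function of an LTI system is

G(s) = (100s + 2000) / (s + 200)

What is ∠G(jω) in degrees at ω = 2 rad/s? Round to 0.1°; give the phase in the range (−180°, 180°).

5.1°

Substitute s = j2:
Numerator: 100(j2) + 2000 = 2000 + j200
Denominator: (j2) + 200 = 200 + j2
|N| = √(2000² + 200²) ≈ 2010, ∠N ≈ 5.71°
|D| = √(200² + 2²) ≈ 200.01, ∠D ≈ 0.57°
∠G = 5.71° − 0.57° = 5.14°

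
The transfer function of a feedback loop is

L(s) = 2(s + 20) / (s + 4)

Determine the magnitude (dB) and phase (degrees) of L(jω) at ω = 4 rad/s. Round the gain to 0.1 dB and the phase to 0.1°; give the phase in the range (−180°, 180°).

17.2 dB, -33.7°

At s = jω = j4:
zero (s+20): 20 + j4 → |·| = √(20²+4²) = √416 ≈ 20.396, ∠ = arctan(4/20) ≈ 11.31°
pole (s+4): 4 + j4 → |·| = √(4²+4²) = √32 ≈ 5.6569, ∠ = arctan(4/4) ≈ 45.00°
|L| = 2 · 20.396 / 5.6569 ≈ 7.211
Gain = 20 log₁₀(7.211) ≈ 17.16 dB
∠L = 11.31° − 45.00° = -33.69°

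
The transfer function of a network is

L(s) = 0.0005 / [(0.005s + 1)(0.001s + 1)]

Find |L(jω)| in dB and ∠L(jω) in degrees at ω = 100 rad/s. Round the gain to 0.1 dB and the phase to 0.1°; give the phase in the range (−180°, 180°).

-67.0 dB, -32.3°

At ω = 100 rad/s:
pole (1 + j100·0.005) = 1 + j0.5 → |·| ≈ 1.118, ∠ ≈ 26.57°
pole (1 + j100·0.001) = 1 + j0.1 → |·| ≈ 1.005, ∠ ≈ 5.71°
|L| = 0.0005 · 1 / (1.118 · 1.005) ≈ 0.000445
Gain = 20 log₁₀(0.000445) ≈ -67.03 dB
∠L = (0°) − (26.57° + 5.71°) = -32.28°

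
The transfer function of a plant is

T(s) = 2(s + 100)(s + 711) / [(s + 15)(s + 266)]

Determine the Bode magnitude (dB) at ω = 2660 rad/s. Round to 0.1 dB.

6.3 dB

At s = jω = j2660:
zero (s+100): 100 + j2660 → |·| = √(100²+2660²) = √7085600 ≈ 2661.9, ∠ = arctan(2660/100) ≈ 87.85°
zero (s+711): 711 + j2660 → |·| = √(711²+2660²) = √7581121 ≈ 2753.4, ∠ = arctan(2660/711) ≈ 75.04°
pole (s+15): 15 + j2660 → |·| = √(15²+2660²) = √7075825 ≈ 2660, ∠ = arctan(2660/15) ≈ 89.68°
pole (s+266): 266 + j2660 → |·| = √(266²+2660²) = √7146356 ≈ 2673.3, ∠ = arctan(2660/266) ≈ 84.29°
|T| = 2 · 7.3293e+06 / 7.111e+06 ≈ 2.0614
Gain = 20 log₁₀(2.0614) ≈ 6.28 dB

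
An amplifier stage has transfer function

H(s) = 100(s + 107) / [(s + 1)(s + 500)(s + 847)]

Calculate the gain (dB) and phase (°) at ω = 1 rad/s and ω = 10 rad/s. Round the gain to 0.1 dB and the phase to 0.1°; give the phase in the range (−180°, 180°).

At s = jω = j1:
zero (s+107): 107 + j1 → |·| = √(107²+1²) = √11450 ≈ 107, ∠ = arctan(1/107) ≈ 0.54°
pole (s+1): 1 + j1 → |·| = √(1²+1²) = √2 ≈ 1.4142, ∠ = arctan(1/1) ≈ 45.00°
pole (s+500): 500 + j1 → |·| = √(500²+1²) = √250001 ≈ 500, ∠ = arctan(1/500) ≈ 0.11°
pole (s+847): 847 + j1 → |·| = √(847²+1²) = √717410 ≈ 847, ∠ = arctan(1/847) ≈ 0.07°
|H| = 100 · 107 / 5.9891e+05 ≈ 0.017866
Gain = 20 log₁₀(0.017866) ≈ -34.96 dB
∠H = 0.54° − 45.18° = -44.64°

At s = jω = j10:
zero (s+107): 107 + j10 → |·| = √(107²+10²) = √11549 ≈ 107.47, ∠ = arctan(10/107) ≈ 5.34°
pole (s+1): 1 + j10 → |·| = √(1²+10²) = √101 ≈ 10.05, ∠ = arctan(10/1) ≈ 84.29°
pole (s+500): 500 + j10 → |·| = √(500²+10²) = √250100 ≈ 500.1, ∠ = arctan(10/500) ≈ 1.15°
pole (s+847): 847 + j10 → |·| = √(847²+10²) = √717509 ≈ 847.06, ∠ = arctan(10/847) ≈ 0.68°
|H| = 100 · 107.47 / 4.2573e+06 ≈ 0.0025244
Gain = 20 log₁₀(0.0025244) ≈ -51.96 dB
∠H = 5.34° − 86.12° = -80.78°

ω = 1: -35.0 dB, -44.6°; ω = 10: -52.0 dB, -80.8°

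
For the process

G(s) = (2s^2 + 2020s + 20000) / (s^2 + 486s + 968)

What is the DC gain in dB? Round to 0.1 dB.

26.3 dB

G(0) = 20000 / 968 ≈ 20.661
20 log₁₀(20.661) ≈ 26.30 dB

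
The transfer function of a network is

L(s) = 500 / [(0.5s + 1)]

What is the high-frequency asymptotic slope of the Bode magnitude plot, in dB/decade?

Each pole contributes −20 dB/decade at high frequency; each zero contributes +20 dB/decade.
Net: 0 zero(s) − 1 pole(s) → -20 dB/decade.

-20 dB/decade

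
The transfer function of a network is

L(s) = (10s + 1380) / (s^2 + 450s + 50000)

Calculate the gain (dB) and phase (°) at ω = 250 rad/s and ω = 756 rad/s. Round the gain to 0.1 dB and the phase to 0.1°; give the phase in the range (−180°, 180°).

Substitute s = j250:
Numerator: 10(j250) + 1380 = 1380 + j2500
Denominator: (j250)^2 + 450(j250) + 50000 = -12500 + j112500
|N| = √(1380² + 2500²) ≈ 2855.6, ∠N ≈ 61.10°
|D| = √(12500² + 112500²) ≈ 1.1319e+05, ∠D ≈ 96.34°
|L| = 2855.6 / 1.1319e+05 ≈ 0.025228
Gain = 20 log₁₀(0.025228) ≈ -31.96 dB
∠L = 61.10° − 96.34° = -35.24°

Substitute s = j756:
Numerator: 10(j756) + 1380 = 1380 + j7560
Denominator: (j756)^2 + 450(j756) + 50000 = -521536 + j340200
|N| = √(1380² + 7560²) ≈ 7684.9, ∠N ≈ 79.66°
|D| = √(521536² + 340200²) ≈ 6.2268e+05, ∠D ≈ 146.88°
|L| = 7684.9 / 6.2268e+05 ≈ 0.012342
Gain = 20 log₁₀(0.012342) ≈ -38.17 dB
∠L = 79.66° − 146.88° = -67.22°

ω = 250: -32.0 dB, -35.2°; ω = 756: -38.2 dB, -67.2°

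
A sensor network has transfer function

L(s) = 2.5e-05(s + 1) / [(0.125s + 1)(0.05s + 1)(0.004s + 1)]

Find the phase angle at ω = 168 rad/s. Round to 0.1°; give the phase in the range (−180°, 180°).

-114.7°

At ω = 168 rad/s:
zero (1 + j168·1) = 1 + j168 → |·| ≈ 168, ∠ ≈ 89.66°
pole (1 + j168·0.125) = 1 + j21 → |·| ≈ 21.024, ∠ ≈ 87.27°
pole (1 + j168·0.05) = 1 + j8.4 → |·| ≈ 8.4593, ∠ ≈ 83.21°
pole (1 + j168·0.004) = 1 + j0.672 → |·| ≈ 1.2048, ∠ ≈ 33.90°
∠L = (89.66°) − (87.27° + 83.21° + 33.90°) = -114.72°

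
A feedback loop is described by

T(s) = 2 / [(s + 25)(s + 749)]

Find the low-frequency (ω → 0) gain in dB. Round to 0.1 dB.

-79.4 dB

T(0) = 2 / (25·749) ≈ 0.00010681
20 log₁₀(0.00010681) ≈ -79.43 dB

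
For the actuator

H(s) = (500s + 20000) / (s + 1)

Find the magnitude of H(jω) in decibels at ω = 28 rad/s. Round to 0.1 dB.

58.8 dB

Substitute s = j28:
Numerator: 500(j28) + 20000 = 20000 + j14000
Denominator: (j28) + 1 = 1 + j28
|N| = √(20000² + 14000²) ≈ 24413, ∠N ≈ 34.99°
|D| = √(1² + 28²) ≈ 28.018, ∠D ≈ 87.95°
|H| = 24413 / 28.018 ≈ 871.33
Gain = 20 log₁₀(871.33) ≈ 58.80 dB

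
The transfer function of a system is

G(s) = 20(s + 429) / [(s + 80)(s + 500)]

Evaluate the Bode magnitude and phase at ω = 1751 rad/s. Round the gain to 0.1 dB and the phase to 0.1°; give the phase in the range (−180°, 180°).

At s = jω = j1751:
zero (s+429): 429 + j1751 → |·| = √(429²+1751²) = √3250042 ≈ 1802.8, ∠ = arctan(1751/429) ≈ 76.23°
pole (s+80): 80 + j1751 → |·| = √(80²+1751²) = √3072401 ≈ 1752.8, ∠ = arctan(1751/80) ≈ 87.38°
pole (s+500): 500 + j1751 → |·| = √(500²+1751²) = √3316001 ≈ 1821, ∠ = arctan(1751/500) ≈ 74.06°
|G| = 20 · 1802.8 / 3.1918e+06 ≈ 0.011296
Gain = 20 log₁₀(0.011296) ≈ -38.94 dB
∠G = 76.23° − 161.44° = -85.21°

-38.9 dB, -85.2°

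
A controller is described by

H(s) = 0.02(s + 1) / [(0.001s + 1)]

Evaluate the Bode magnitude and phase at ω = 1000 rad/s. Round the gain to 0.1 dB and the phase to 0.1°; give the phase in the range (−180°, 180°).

23.0 dB, 44.9°

At ω = 1000 rad/s:
zero (1 + j1000·1) = 1 + j1000 → |·| ≈ 1000, ∠ ≈ 89.94°
pole (1 + j1000·0.001) = 1 + j1 → |·| ≈ 1.4142, ∠ ≈ 45.00°
|H| = 0.02 · 1000 / (1.4142) ≈ 14.142
Gain = 20 log₁₀(14.142) ≈ 23.01 dB
∠H = (89.94°) − (45.00°) = 44.94°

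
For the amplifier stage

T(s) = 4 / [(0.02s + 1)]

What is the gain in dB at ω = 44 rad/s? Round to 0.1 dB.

9.6 dB

At ω = 44 rad/s:
pole (1 + j44·0.02) = 1 + j0.88 → |·| ≈ 1.3321, ∠ ≈ 41.35°
|T| = 4 · 1 / (1.3321) ≈ 3.0028
Gain = 20 log₁₀(3.0028) ≈ 9.55 dB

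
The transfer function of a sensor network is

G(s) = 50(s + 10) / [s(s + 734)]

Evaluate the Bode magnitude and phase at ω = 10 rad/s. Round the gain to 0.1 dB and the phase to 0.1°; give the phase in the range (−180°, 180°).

At s = jω = j10:
zero (s+10): 10 + j10 → |·| = √(10²+10²) = √200 ≈ 14.142, ∠ = arctan(10/10) ≈ 45.00°
pole (s+734): 734 + j10 → |·| = √(734²+10²) = √538856 ≈ 734.07, ∠ = arctan(10/734) ≈ 0.78°
pole at origin: |s| = 10, ∠ = 90.00° (in denominator)
|G| = 50 · 14.142 / 7340.7 ≈ 0.096326
Gain = 20 log₁₀(0.096326) ≈ -20.33 dB
∠G = 45.00° − 90.78° = -45.78°

-20.3 dB, -45.8°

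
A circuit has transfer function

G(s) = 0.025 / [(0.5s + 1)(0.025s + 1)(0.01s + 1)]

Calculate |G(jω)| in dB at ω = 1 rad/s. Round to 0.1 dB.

At ω = 1 rad/s:
pole (1 + j1·0.5) = 1 + j0.5 → |·| ≈ 1.118, ∠ ≈ 26.57°
pole (1 + j1·0.025) = 1 + j0.025 → |·| ≈ 1.0003, ∠ ≈ 1.43°
pole (1 + j1·0.01) = 1 + j0.01 → |·| ≈ 1, ∠ ≈ 0.57°
|G| = 0.025 · 1 / (1.118 · 1.0003 · 1) ≈ 0.022355
Gain = 20 log₁₀(0.022355) ≈ -33.01 dB

-33.0 dB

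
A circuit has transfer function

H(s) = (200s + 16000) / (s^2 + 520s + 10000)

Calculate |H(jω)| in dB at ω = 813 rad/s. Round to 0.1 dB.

-13.5 dB

Substitute s = j813:
Numerator: 200(j813) + 16000 = 16000 + j162600
Denominator: (j813)^2 + 520(j813) + 10000 = -650969 + j422760
|N| = √(16000² + 162600²) ≈ 1.6339e+05, ∠N ≈ 84.38°
|D| = √(650969² + 422760²) ≈ 7.762e+05, ∠D ≈ 147.00°
|H| = 1.6339e+05 / 7.762e+05 ≈ 0.2105
Gain = 20 log₁₀(0.2105) ≈ -13.53 dB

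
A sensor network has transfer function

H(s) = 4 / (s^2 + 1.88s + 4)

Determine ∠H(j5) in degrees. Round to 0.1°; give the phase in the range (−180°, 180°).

-155.9°

At s = jω = j5:
quadratic: (j5)² + 1.88·j5 + 4 = -21 + j9.4 → |·| ≈ 23.008, ∠ ≈ 155.89°
∠H = 0.00° − 155.89° = -155.89°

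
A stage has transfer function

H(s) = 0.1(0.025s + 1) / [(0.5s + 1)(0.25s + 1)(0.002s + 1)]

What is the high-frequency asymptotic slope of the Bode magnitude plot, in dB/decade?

Each pole contributes −20 dB/decade at high frequency; each zero contributes +20 dB/decade.
Net: 1 zero(s) − 3 pole(s) → -40 dB/decade.

-40 dB/decade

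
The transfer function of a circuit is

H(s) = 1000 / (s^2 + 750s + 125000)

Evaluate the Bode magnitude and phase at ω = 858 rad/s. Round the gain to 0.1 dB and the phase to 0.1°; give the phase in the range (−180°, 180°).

-59.0 dB, -133.5°

Substitute s = j858:
Numerator: 1000 = 1000 + j0
Denominator: (j858)^2 + 750(j858) + 125000 = -611164 + j643500
|N| = √(1000² + 0²) ≈ 1000, ∠N ≈ 0.00°
|D| = √(611164² + 643500²) ≈ 8.8748e+05, ∠D ≈ 133.52°
|H| = 1000 / 8.8748e+05 ≈ 0.0011268
Gain = 20 log₁₀(0.0011268) ≈ -58.96 dB
∠H = 0.00° − 133.52° = -133.52°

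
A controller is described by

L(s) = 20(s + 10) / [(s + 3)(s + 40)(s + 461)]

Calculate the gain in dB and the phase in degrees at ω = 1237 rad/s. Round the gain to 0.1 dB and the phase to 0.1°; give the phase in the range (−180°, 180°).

At s = jω = j1237:
zero (s+10): 10 + j1237 → |·| = √(10²+1237²) = √1530269 ≈ 1237, ∠ = arctan(1237/10) ≈ 89.54°
pole (s+3): 3 + j1237 → |·| = √(3²+1237²) = √1530178 ≈ 1237, ∠ = arctan(1237/3) ≈ 89.86°
pole (s+40): 40 + j1237 → |·| = √(40²+1237²) = √1531769 ≈ 1237.6, ∠ = arctan(1237/40) ≈ 88.15°
pole (s+461): 461 + j1237 → |·| = √(461²+1237²) = √1742690 ≈ 1320.1, ∠ = arctan(1237/461) ≈ 69.56°
|L| = 20 · 1237 / 2.021e+09 ≈ 1.2241e-05
Gain = 20 log₁₀(1.2241e-05) ≈ -98.24 dB
∠L = 89.54° − 247.57° = -158.03°

-98.2 dB, -158.0°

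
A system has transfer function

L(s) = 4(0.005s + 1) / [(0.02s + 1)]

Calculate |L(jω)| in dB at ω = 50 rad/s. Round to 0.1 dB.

9.3 dB

At ω = 50 rad/s:
zero (1 + j50·0.005) = 1 + j0.25 → |·| ≈ 1.0308, ∠ ≈ 14.04°
pole (1 + j50·0.02) = 1 + j1 → |·| ≈ 1.4142, ∠ ≈ 45.00°
|L| = 4 · 1.0308 / (1.4142) ≈ 2.9156
Gain = 20 log₁₀(2.9156) ≈ 9.29 dB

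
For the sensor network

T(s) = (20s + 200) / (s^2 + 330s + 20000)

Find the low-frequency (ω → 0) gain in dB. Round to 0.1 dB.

T(0) = 200 / 20000 = 0.01
20 log₁₀(0.01) ≈ -40.00 dB

-40.0 dB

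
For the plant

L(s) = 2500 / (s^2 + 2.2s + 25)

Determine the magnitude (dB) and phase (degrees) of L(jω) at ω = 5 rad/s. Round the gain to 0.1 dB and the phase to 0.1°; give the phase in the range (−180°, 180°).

47.1 dB, -90.0°

At s = jω = j5:
quadratic: (j5)² + 2.2·j5 + 25 = 0 + j11 → |·| ≈ 11, ∠ ≈ 90.00°
|L| = 2500 / 11 ≈ 227.27
Gain = 20 log₁₀(227.27) ≈ 47.13 dB
∠L = 0.00° − 90.00° = -90.00°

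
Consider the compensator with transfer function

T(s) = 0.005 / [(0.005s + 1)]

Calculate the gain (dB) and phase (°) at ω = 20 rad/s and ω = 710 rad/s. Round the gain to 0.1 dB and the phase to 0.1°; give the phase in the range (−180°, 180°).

At ω = 20 rad/s:
pole (1 + j20·0.005) = 1 + j0.1 → |·| ≈ 1.005, ∠ ≈ 5.71°
|T| = 0.005 · 1 / (1.005) ≈ 0.0049751
Gain = 20 log₁₀(0.0049751) ≈ -46.06 dB
∠T = (0°) − (5.71°) = -5.71°

At ω = 710 rad/s:
pole (1 + j710·0.005) = 1 + j3.55 → |·| ≈ 3.6882, ∠ ≈ 74.27°
|T| = 0.005 · 1 / (3.6882) ≈ 0.0013557
Gain = 20 log₁₀(0.0013557) ≈ -57.36 dB
∠T = (0°) − (74.27°) = -74.27°

ω = 20: -46.1 dB, -5.7°; ω = 710: -57.4 dB, -74.3°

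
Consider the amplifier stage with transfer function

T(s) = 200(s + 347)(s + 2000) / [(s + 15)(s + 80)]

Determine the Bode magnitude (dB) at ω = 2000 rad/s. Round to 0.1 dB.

At s = jω = j2000:
zero (s+347): 347 + j2000 → |·| = √(347²+2000²) = √4120409 ≈ 2029.9, ∠ = arctan(2000/347) ≈ 80.16°
zero (s+2000): 2000 + j2000 → |·| = √(2000²+2000²) = √8000000 ≈ 2828.4, ∠ = arctan(2000/2000) ≈ 45.00°
pole (s+15): 15 + j2000 → |·| = √(15²+2000²) = √4000225 ≈ 2000.1, ∠ = arctan(2000/15) ≈ 89.57°
pole (s+80): 80 + j2000 → |·| = √(80²+2000²) = √4006400 ≈ 2001.6, ∠ = arctan(2000/80) ≈ 87.71°
|T| = 200 · 5.7414e+06 / 4.0034e+06 ≈ 286.83
Gain = 20 log₁₀(286.83) ≈ 49.15 dB

49.2 dB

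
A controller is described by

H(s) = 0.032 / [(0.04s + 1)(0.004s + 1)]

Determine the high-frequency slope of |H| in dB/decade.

-40 dB/decade

Each pole contributes −20 dB/decade at high frequency; each zero contributes +20 dB/decade.
Net: 0 zero(s) − 2 pole(s) → -40 dB/decade.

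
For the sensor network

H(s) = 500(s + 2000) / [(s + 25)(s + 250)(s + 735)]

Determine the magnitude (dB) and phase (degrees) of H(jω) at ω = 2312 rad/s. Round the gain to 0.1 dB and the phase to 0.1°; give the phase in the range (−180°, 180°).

At s = jω = j2312:
zero (s+2000): 2000 + j2312 → |·| = √(2000²+2312²) = √9345344 ≈ 3057, ∠ = arctan(2312/2000) ≈ 49.14°
pole (s+25): 25 + j2312 → |·| = √(25²+2312²) = √5345969 ≈ 2312.1, ∠ = arctan(2312/25) ≈ 89.38°
pole (s+250): 250 + j2312 → |·| = √(250²+2312²) = √5407844 ≈ 2325.5, ∠ = arctan(2312/250) ≈ 83.83°
pole (s+735): 735 + j2312 → |·| = √(735²+2312²) = √5885569 ≈ 2426, ∠ = arctan(2312/735) ≈ 72.36°
|H| = 500 · 3057 / 1.3044e+10 ≈ 0.00011718
Gain = 20 log₁₀(0.00011718) ≈ -78.62 dB
∠H = 49.14° − 245.57° = -196.43° ≡ 163.57° (principal value)

-78.6 dB, 163.6°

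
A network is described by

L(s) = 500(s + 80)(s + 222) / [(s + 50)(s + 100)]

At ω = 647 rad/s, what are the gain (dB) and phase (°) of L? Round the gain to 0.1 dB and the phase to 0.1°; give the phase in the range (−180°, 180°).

At s = jω = j647:
zero (s+80): 80 + j647 → |·| = √(80²+647²) = √425009 ≈ 651.93, ∠ = arctan(647/80) ≈ 82.95°
zero (s+222): 222 + j647 → |·| = √(222²+647²) = √467893 ≈ 684.03, ∠ = arctan(647/222) ≈ 71.06°
pole (s+50): 50 + j647 → |·| = √(50²+647²) = √421109 ≈ 648.93, ∠ = arctan(647/50) ≈ 85.58°
pole (s+100): 100 + j647 → |·| = √(100²+647²) = √428609 ≈ 654.68, ∠ = arctan(647/100) ≈ 81.21°
|L| = 500 · 4.4594e+05 / 4.2484e+05 ≈ 524.83
Gain = 20 log₁₀(524.83) ≈ 54.40 dB
∠L = 154.01° − 166.79° = -12.78°

54.4 dB, -12.8°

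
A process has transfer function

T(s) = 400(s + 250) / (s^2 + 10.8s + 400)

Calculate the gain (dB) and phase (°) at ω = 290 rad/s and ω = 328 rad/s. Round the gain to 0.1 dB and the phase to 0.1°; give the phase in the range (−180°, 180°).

ω = 290: 5.2 dB, -128.6°; ω = 328: 3.7 dB, -125.4°

At s = jω = j290:
zero (s+250): 250 + j290 → |·| = √(250²+290²) = √146600 ≈ 382.88, ∠ = arctan(290/250) ≈ 49.24°
quadratic: (j290)² + 10.8·j290 + 400 = -83700 + j3132 → |·| ≈ 83759, ∠ ≈ 177.86°
|T| = 400 · 382.88 / 83759 ≈ 1.8285
Gain = 20 log₁₀(1.8285) ≈ 5.24 dB
∠T = 49.24° − 177.86° = -128.62°

At s = jω = j328:
zero (s+250): 250 + j328 → |·| = √(250²+328²) = √170084 ≈ 412.41, ∠ = arctan(328/250) ≈ 52.69°
quadratic: (j328)² + 10.8·j328 + 400 = -107184 + j3542.4 → |·| ≈ 1.0724e+05, ∠ ≈ 178.11°
|T| = 400 · 412.41 / 1.0724e+05 ≈ 1.5383
Gain = 20 log₁₀(1.5383) ≈ 3.74 dB
∠T = 52.69° − 178.11° = -125.42°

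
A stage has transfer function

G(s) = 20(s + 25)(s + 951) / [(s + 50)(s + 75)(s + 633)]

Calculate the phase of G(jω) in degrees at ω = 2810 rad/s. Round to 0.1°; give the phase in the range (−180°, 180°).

At s = jω = j2810:
zero (s+25): 25 + j2810 → |·| = √(25²+2810²) = √7896725 ≈ 2810.1, ∠ = arctan(2810/25) ≈ 89.49°
zero (s+951): 951 + j2810 → |·| = √(951²+2810²) = √8800501 ≈ 2966.6, ∠ = arctan(2810/951) ≈ 71.30°
pole (s+50): 50 + j2810 → |·| = √(50²+2810²) = √7898600 ≈ 2810.4, ∠ = arctan(2810/50) ≈ 88.98°
pole (s+75): 75 + j2810 → |·| = √(75²+2810²) = √7901725 ≈ 2811, ∠ = arctan(2810/75) ≈ 88.47°
pole (s+633): 633 + j2810 → |·| = √(633²+2810²) = √8296789 ≈ 2880.4, ∠ = arctan(2810/633) ≈ 77.31°
∠G = 160.79° − 254.76° = -93.97°

-94.0°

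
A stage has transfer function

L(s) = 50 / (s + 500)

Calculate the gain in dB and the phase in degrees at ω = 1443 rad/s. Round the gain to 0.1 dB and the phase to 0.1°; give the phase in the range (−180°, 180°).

Substitute s = j1443:
Numerator: 50 = 50 + j0
Denominator: (j1443) + 500 = 500 + j1443
|N| = √(50² + 0²) ≈ 50, ∠N ≈ 0.00°
|D| = √(500² + 1443²) ≈ 1527.2, ∠D ≈ 70.89°
|L| = 50 / 1527.2 ≈ 0.03274
Gain = 20 log₁₀(0.03274) ≈ -29.70 dB
∠L = 0.00° − 70.89° = -70.89°

-29.7 dB, -70.9°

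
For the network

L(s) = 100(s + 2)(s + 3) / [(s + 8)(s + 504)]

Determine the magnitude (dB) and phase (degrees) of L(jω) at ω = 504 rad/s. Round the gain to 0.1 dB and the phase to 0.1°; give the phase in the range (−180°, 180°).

At s = jω = j504:
zero (s+2): 2 + j504 → |·| = √(2²+504²) = √254020 ≈ 504, ∠ = arctan(504/2) ≈ 89.77°
zero (s+3): 3 + j504 → |·| = √(3²+504²) = √254025 ≈ 504.01, ∠ = arctan(504/3) ≈ 89.66°
pole (s+8): 8 + j504 → |·| = √(8²+504²) = √254080 ≈ 504.06, ∠ = arctan(504/8) ≈ 89.09°
pole (s+504): 504 + j504 → |·| = √(504²+504²) = √508032 ≈ 712.76, ∠ = arctan(504/504) ≈ 45.00°
|L| = 100 · 2.5402e+05 / 3.5927e+05 ≈ 70.704
Gain = 20 log₁₀(70.704) ≈ 36.99 dB
∠L = 179.43° − 134.09° = 45.34°

37.0 dB, 45.3°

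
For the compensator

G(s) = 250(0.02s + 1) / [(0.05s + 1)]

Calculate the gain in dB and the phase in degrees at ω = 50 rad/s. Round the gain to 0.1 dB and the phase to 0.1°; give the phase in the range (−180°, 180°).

42.4 dB, -23.2°

At ω = 50 rad/s:
zero (1 + j50·0.02) = 1 + j1 → |·| ≈ 1.4142, ∠ ≈ 45.00°
pole (1 + j50·0.05) = 1 + j2.5 → |·| ≈ 2.6926, ∠ ≈ 68.20°
|G| = 250 · 1.4142 / (2.6926) ≈ 131.3
Gain = 20 log₁₀(131.3) ≈ 42.37 dB
∠G = (45.00°) − (68.20°) = -23.20°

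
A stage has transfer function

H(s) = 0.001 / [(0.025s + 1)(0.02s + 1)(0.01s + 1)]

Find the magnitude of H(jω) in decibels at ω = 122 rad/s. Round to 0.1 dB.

-82.5 dB

At ω = 122 rad/s:
pole (1 + j122·0.025) = 1 + j3.05 → |·| ≈ 3.2098, ∠ ≈ 71.85°
pole (1 + j122·0.02) = 1 + j2.44 → |·| ≈ 2.637, ∠ ≈ 67.71°
pole (1 + j122·0.01) = 1 + j1.22 → |·| ≈ 1.5775, ∠ ≈ 50.66°
|H| = 0.001 · 1 / (3.2098 · 2.637 · 1.5775) ≈ 7.4893e-05
Gain = 20 log₁₀(7.4893e-05) ≈ -82.51 dB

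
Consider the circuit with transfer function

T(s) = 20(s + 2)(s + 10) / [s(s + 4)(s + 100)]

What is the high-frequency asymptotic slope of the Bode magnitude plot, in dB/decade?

-20 dB/decade

Each pole contributes −20 dB/decade at high frequency; each zero contributes +20 dB/decade.
Net: 2 zero(s) − 3 pole(s) → -20 dB/decade.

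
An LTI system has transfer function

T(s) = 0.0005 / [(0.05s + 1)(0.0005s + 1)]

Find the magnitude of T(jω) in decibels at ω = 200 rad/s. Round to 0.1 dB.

-86.1 dB

At ω = 200 rad/s:
pole (1 + j200·0.05) = 1 + j10 → |·| ≈ 10.05, ∠ ≈ 84.29°
pole (1 + j200·0.0005) = 1 + j0.1 → |·| ≈ 1.005, ∠ ≈ 5.71°
|T| = 0.0005 · 1 / (10.05 · 1.005) ≈ 4.9504e-05
Gain = 20 log₁₀(4.9504e-05) ≈ -86.11 dB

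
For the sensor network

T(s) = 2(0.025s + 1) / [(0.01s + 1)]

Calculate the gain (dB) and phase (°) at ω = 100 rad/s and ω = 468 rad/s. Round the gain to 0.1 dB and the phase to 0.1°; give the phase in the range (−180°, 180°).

ω = 100: 11.6 dB, 23.2°; ω = 468: 13.8 dB, 7.2°

At ω = 100 rad/s:
zero (1 + j100·0.025) = 1 + j2.5 → |·| ≈ 2.6926, ∠ ≈ 68.20°
pole (1 + j100·0.01) = 1 + j1 → |·| ≈ 1.4142, ∠ ≈ 45.00°
|T| = 2 · 2.6926 / (1.4142) ≈ 3.8079
Gain = 20 log₁₀(3.8079) ≈ 11.61 dB
∠T = (68.20°) − (45.00°) = 23.20°

At ω = 468 rad/s:
zero (1 + j468·0.025) = 1 + j11.7 → |·| ≈ 11.743, ∠ ≈ 85.11°
pole (1 + j468·0.01) = 1 + j4.68 → |·| ≈ 4.7856, ∠ ≈ 77.94°
|T| = 2 · 11.743 / (4.7856) ≈ 4.9076
Gain = 20 log₁₀(4.9076) ≈ 13.82 dB
∠T = (85.11°) − (77.94°) = 7.17°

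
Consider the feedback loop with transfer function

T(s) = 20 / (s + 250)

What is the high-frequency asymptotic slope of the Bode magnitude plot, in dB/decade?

-20 dB/decade

Each pole contributes −20 dB/decade at high frequency; each zero contributes +20 dB/decade.
Net: 0 zero(s) − 1 pole(s) → -20 dB/decade.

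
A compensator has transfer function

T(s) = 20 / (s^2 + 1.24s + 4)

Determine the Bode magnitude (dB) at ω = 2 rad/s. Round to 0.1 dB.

18.1 dB

At s = jω = j2:
quadratic: (j2)² + 1.24·j2 + 4 = 0 + j2.48 → |·| ≈ 2.48, ∠ ≈ 90.00°
|T| = 20 / 2.48 ≈ 8.0645
Gain = 20 log₁₀(8.0645) ≈ 18.13 dB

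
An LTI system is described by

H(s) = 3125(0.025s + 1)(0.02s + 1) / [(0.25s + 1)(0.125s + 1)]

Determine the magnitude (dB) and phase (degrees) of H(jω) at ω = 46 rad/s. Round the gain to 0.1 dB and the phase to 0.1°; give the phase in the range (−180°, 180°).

At ω = 46 rad/s:
zero (1 + j46·0.025) = 1 + j1.15 → |·| ≈ 1.524, ∠ ≈ 48.99°
zero (1 + j46·0.02) = 1 + j0.92 → |·| ≈ 1.3588, ∠ ≈ 42.61°
pole (1 + j46·0.25) = 1 + j11.5 → |·| ≈ 11.543, ∠ ≈ 85.03°
pole (1 + j46·0.125) = 1 + j5.75 → |·| ≈ 5.8363, ∠ ≈ 80.13°
|H| = 3125 · 1.524 · 1.3588 / (11.543 · 5.8363) ≈ 96.058
Gain = 20 log₁₀(96.058) ≈ 39.65 dB
∠H = (48.99° + 42.61°) − (85.03° + 80.13°) = -73.56°

39.7 dB, -73.6°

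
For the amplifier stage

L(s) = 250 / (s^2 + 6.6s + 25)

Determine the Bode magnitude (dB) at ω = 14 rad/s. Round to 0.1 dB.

2.2 dB

At s = jω = j14:
quadratic: (j14)² + 6.6·j14 + 25 = -171 + j92.4 → |·| ≈ 194.37, ∠ ≈ 151.62°
|L| = 250 / 194.37 ≈ 1.2862
Gain = 20 log₁₀(1.2862) ≈ 2.19 dB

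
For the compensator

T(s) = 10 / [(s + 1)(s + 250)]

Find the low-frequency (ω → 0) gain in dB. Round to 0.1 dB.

-28.0 dB

T(0) = 10 / (1·250) = 0.04
20 log₁₀(0.04) ≈ -27.96 dB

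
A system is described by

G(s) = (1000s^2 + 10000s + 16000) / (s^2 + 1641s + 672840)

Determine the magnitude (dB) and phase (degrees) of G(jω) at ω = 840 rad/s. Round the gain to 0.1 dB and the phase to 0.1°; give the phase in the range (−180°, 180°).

Substitute s = j840:
Numerator: 1000(j840)^2 + 10000(j840) + 16000 = -705584000 + j8400000
Denominator: (j840)^2 + 1641(j840) + 672840 = -32760 + j1378440
|N| = √(705584000² + 8400000²) ≈ 7.0563e+08, ∠N ≈ 179.32°
|D| = √(32760² + 1378440²) ≈ 1.3788e+06, ∠D ≈ 91.36°
|G| = 7.0563e+08 / 1.3788e+06 ≈ 511.77
Gain = 20 log₁₀(511.77) ≈ 54.18 dB
∠G = 179.32° − 91.36° = 87.96°

54.2 dB, 88.0°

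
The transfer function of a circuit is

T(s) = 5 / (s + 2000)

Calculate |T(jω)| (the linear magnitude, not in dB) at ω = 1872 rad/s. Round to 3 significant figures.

0.00183

Substitute s = j1872:
Numerator: 5 = 5 + j0
Denominator: (j1872) + 2000 = 2000 + j1872
|N| = √(5² + 0²) ≈ 5, ∠N ≈ 0.00°
|D| = √(2000² + 1872²) ≈ 2739.4, ∠D ≈ 43.11°
|T| = 5 / 2739.4 ≈ 0.0018252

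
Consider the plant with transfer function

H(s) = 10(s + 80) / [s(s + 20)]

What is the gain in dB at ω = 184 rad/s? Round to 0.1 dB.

At s = jω = j184:
zero (s+80): 80 + j184 → |·| = √(80²+184²) = √40256 ≈ 200.64, ∠ = arctan(184/80) ≈ 66.50°
pole (s+20): 20 + j184 → |·| = √(20²+184²) = √34256 ≈ 185.08, ∠ = arctan(184/20) ≈ 83.80°
pole at origin: |s| = 184, ∠ = 90.00° (in denominator)
|H| = 10 · 200.64 / 34055 ≈ 0.058916
Gain = 20 log₁₀(0.058916) ≈ -24.60 dB

-24.6 dB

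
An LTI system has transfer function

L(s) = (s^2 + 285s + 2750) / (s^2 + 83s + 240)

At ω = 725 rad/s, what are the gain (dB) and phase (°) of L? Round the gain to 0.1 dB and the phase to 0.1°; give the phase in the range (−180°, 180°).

0.5 dB, -15.0°

Substitute s = j725:
Numerator: (j725)^2 + 285(j725) + 2750 = -522875 + j206625
Denominator: (j725)^2 + 83(j725) + 240 = -525385 + j60175
|N| = √(522875² + 206625²) ≈ 5.6222e+05, ∠N ≈ 158.44°
|D| = √(525385² + 60175²) ≈ 5.2882e+05, ∠D ≈ 173.47°
|L| = 5.6222e+05 / 5.2882e+05 ≈ 1.0632
Gain = 20 log₁₀(1.0632) ≈ 0.53 dB
∠L = 158.44° − 173.47° = -15.03°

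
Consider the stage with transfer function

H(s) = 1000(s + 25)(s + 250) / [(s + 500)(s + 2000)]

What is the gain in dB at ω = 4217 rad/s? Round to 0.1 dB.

At s = jω = j4217:
zero (s+25): 25 + j4217 → |·| = √(25²+4217²) = √17783714 ≈ 4217.1, ∠ = arctan(4217/25) ≈ 89.66°
zero (s+250): 250 + j4217 → |·| = √(250²+4217²) = √17845589 ≈ 4224.4, ∠ = arctan(4217/250) ≈ 86.61°
pole (s+500): 500 + j4217 → |·| = √(500²+4217²) = √18033089 ≈ 4246.5, ∠ = arctan(4217/500) ≈ 83.24°
pole (s+2000): 2000 + j4217 → |·| = √(2000²+4217²) = √21783089 ≈ 4667.2, ∠ = arctan(4217/2000) ≈ 64.63°
|H| = 1000 · 1.7815e+07 / 1.9819e+07 ≈ 898.88
Gain = 20 log₁₀(898.88) ≈ 59.07 dB

59.1 dB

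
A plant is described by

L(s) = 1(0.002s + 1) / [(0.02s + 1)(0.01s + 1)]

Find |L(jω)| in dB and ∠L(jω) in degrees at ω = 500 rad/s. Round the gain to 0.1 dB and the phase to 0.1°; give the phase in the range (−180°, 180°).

-31.2 dB, -118.0°

At ω = 500 rad/s:
zero (1 + j500·0.002) = 1 + j1 → |·| ≈ 1.4142, ∠ ≈ 45.00°
pole (1 + j500·0.02) = 1 + j10 → |·| ≈ 10.05, ∠ ≈ 84.29°
pole (1 + j500·0.01) = 1 + j5 → |·| ≈ 5.099, ∠ ≈ 78.69°
|L| = 1 · 1.4142 / (10.05 · 5.099) ≈ 0.027597
Gain = 20 log₁₀(0.027597) ≈ -31.18 dB
∠L = (45.00°) − (84.29° + 78.69°) = -117.98°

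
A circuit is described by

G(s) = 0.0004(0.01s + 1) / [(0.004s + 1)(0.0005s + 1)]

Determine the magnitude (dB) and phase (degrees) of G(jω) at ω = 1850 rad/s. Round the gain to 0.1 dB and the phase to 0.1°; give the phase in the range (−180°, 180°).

-62.8 dB, -38.2°

At ω = 1850 rad/s:
zero (1 + j1850·0.01) = 1 + j18.5 → |·| ≈ 18.527, ∠ ≈ 86.91°
pole (1 + j1850·0.004) = 1 + j7.4 → |·| ≈ 7.4673, ∠ ≈ 82.30°
pole (1 + j1850·0.0005) = 1 + j0.925 → |·| ≈ 1.3622, ∠ ≈ 42.77°
|G| = 0.0004 · 18.527 / (7.4673 · 1.3622) ≈ 0.00072855
Gain = 20 log₁₀(0.00072855) ≈ -62.75 dB
∠G = (86.91°) − (82.30° + 42.77°) = -38.16°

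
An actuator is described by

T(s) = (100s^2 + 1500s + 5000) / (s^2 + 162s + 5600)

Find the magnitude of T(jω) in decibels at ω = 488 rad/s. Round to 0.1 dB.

39.7 dB

Substitute s = j488:
Numerator: 100(j488)^2 + 1500(j488) + 5000 = -23809400 + j732000
Denominator: (j488)^2 + 162(j488) + 5600 = -232544 + j79056
|N| = √(23809400² + 732000²) ≈ 2.3821e+07, ∠N ≈ 178.24°
|D| = √(232544² + 79056²) ≈ 2.4561e+05, ∠D ≈ 161.22°
|T| = 2.3821e+07 / 2.4561e+05 ≈ 96.987
Gain = 20 log₁₀(96.987) ≈ 39.73 dB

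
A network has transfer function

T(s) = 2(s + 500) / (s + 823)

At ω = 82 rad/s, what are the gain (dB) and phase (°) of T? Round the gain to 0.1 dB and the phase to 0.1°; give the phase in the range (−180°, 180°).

1.8 dB, 3.6°

At s = jω = j82:
zero (s+500): 500 + j82 → |·| = √(500²+82²) = √256724 ≈ 506.68, ∠ = arctan(82/500) ≈ 9.31°
pole (s+823): 823 + j82 → |·| = √(823²+82²) = √684053 ≈ 827.07, ∠ = arctan(82/823) ≈ 5.69°
|T| = 2 · 506.68 / 827.07 ≈ 1.2252
Gain = 20 log₁₀(1.2252) ≈ 1.76 dB
∠T = 9.31° − 5.69° = 3.62°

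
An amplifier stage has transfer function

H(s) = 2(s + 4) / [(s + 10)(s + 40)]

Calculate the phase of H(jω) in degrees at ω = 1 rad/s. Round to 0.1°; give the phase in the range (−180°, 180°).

At s = jω = j1:
zero (s+4): 4 + j1 → |·| = √(4²+1²) = √17 ≈ 4.1231, ∠ = arctan(1/4) ≈ 14.04°
pole (s+10): 10 + j1 → |·| = √(10²+1²) = √101 ≈ 10.05, ∠ = arctan(1/10) ≈ 5.71°
pole (s+40): 40 + j1 → |·| = √(40²+1²) = √1601 ≈ 40.012, ∠ = arctan(1/40) ≈ 1.43°
∠H = 14.04° − 7.14° = 6.90°

6.9°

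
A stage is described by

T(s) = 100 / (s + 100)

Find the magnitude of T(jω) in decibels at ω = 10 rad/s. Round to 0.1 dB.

-0.0 dB

Substitute s = j10:
Numerator: 100 = 100 + j0
Denominator: (j10) + 100 = 100 + j10
|N| = √(100² + 0²) ≈ 100, ∠N ≈ 0.00°
|D| = √(100² + 10²) ≈ 100.5, ∠D ≈ 5.71°
|T| = 100 / 100.5 ≈ 0.99502
Gain = 20 log₁₀(0.99502) ≈ -0.04 dB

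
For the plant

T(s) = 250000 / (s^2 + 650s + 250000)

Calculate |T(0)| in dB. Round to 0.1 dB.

0.0 dB

T(0) = 250000 / 250000 = 1
20 log₁₀(1) ≈ 0.00 dB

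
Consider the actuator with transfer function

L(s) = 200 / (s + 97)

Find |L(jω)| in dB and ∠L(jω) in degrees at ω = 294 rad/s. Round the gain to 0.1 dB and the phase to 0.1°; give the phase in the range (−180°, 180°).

Substitute s = j294:
Numerator: 200 = 200 + j0
Denominator: (j294) + 97 = 97 + j294
|N| = √(200² + 0²) ≈ 200, ∠N ≈ 0.00°
|D| = √(97² + 294²) ≈ 309.59, ∠D ≈ 71.74°
|L| = 200 / 309.59 ≈ 0.64602
Gain = 20 log₁₀(0.64602) ≈ -3.80 dB
∠L = 0.00° − 71.74° = -71.74°

-3.8 dB, -71.7°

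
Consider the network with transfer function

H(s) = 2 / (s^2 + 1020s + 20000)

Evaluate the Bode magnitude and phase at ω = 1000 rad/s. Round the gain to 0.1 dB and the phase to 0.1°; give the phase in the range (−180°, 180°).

Substitute s = j1000:
Numerator: 2 = 2 + j0
Denominator: (j1000)^2 + 1020(j1000) + 20000 = -980000 + j1020000
|N| = √(2² + 0²) ≈ 2, ∠N ≈ 0.00°
|D| = √(980000² + 1020000²) ≈ 1.4145e+06, ∠D ≈ 133.85°
|H| = 2 / 1.4145e+06 ≈ 1.4139e-06
Gain = 20 log₁₀(1.4139e-06) ≈ -116.99 dB
∠H = 0.00° − 133.85° = -133.85°

-117.0 dB, -133.9°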